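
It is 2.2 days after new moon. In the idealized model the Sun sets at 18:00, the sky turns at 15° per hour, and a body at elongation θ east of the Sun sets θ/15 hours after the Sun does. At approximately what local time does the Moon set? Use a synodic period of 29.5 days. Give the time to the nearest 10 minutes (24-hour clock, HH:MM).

Elongation θ = 360° × 2.2/29.5 ≈ 26.8°.
The Moon trails the Sun by θ/15 = 26.8/15 ≈ 1.79 hours.
18:00 + 1.790 h ≈ 19:47 → 19:50 to the nearest ten minutes.

19:50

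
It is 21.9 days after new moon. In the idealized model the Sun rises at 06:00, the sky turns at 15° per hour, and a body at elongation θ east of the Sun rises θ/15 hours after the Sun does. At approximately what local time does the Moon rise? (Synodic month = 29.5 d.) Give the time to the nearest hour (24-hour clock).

00:00

Phase angle: θ = 360°·(21.9 d)/(29.5 d) = 267.3°.
At 15° of sky rotation per hour, 267.3° corresponds to a 17.82 h lag.
06:00 + 17.82 h ≈ 23:49 → 00:00 to the nearest hour.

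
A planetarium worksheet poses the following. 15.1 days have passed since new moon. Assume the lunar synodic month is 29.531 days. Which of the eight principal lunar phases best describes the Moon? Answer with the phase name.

full moon

θ ≈ 360° × 15.1/29.531 = 184°, which falls in the full moon sector.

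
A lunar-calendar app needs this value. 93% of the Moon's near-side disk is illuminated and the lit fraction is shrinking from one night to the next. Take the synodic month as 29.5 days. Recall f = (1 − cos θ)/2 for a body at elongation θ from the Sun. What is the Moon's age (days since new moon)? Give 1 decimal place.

From f = (1 − cos θ)/2: cos θ = 1 − 2×0.93 = -0.860; arccos → 149.3°.
A waning Moon lies in 180°–360°, so θ = 360° − 149.3° = 210.7°.
At 360°/29.5 d per day, 210.7° corresponds to 17.26 days.

17.3 days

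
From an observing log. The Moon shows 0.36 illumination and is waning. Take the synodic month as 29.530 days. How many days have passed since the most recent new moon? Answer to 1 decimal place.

23.5 days

Invert f = (1 − cos θ)/2 to get cos θ = 1 − 2(0.36) = 0.280, hence θ₀ = arccos 0.280 = 73.7°.
Since the Moon is past full (waning), take the reflex angle: θ = 360° − 73.7° = 286.3°.
Age = 29.530 × 286.3°/360° ≈ 23.48 days.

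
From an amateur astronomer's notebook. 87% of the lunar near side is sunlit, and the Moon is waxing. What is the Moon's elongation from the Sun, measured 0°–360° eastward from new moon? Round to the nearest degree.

From f = (1 − cos θ)/2: cos θ = 1 − 2×0.87 = -0.740; arccos → 137.7°.
The Moon is waxing (0°–180°), so θ = 137.7° directly.

138°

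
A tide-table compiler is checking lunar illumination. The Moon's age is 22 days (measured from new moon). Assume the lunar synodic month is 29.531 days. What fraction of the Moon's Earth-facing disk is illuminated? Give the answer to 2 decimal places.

Elongation θ = 360° × 22/29.531 ≈ 268.2°.
cos 268.2° = (-0.032), so f = (1 − (-0.032))/2 = 0.516.

0.52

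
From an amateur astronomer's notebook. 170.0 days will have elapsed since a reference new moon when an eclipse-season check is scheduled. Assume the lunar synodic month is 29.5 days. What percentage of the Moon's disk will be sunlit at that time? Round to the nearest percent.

46%

Reduce mod P: 170.0 − 5×29.5 = 22.50 d into the current lunation.
The Moon has covered 22.50/29.5 of its cycle, so θ ≈ 360° × 22.50/29.5 = 274.6°.
With cos θ = 0.080, the lit fraction is (1 − 0.080)/2 ≈ 0.460, so 46%.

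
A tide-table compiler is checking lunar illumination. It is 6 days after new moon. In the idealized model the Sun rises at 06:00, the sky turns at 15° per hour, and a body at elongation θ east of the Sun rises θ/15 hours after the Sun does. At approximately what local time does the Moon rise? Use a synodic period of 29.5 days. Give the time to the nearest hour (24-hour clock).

11:00

The Moon has covered 6/29.5 of its cycle, so θ ≈ 360° × 6/29.5 = 73.2°.
The Moon trails the Sun by θ/15 = 73.2/15 ≈ 4.88 hours.
06:00 + 4.88 h ≈ 10:53 → 11:00 to the nearest hour.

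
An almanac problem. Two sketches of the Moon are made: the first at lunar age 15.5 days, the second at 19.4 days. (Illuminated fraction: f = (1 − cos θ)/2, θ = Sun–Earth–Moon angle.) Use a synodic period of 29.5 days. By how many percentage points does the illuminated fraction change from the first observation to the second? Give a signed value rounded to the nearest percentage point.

First observation: θ = 360°·15.5/29.5 = 189.2°, so f = 0.994.
Second observation: θ = 236.7°, f = 0.774.
Δf = 0.774 − 0.994 = -0.219, i.e. -22 pp.

-22 pp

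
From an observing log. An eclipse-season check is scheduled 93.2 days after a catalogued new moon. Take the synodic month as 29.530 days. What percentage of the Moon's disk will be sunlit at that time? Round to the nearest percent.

93.2/29.530 = 3.156 lunations, so 3 complete cycles and 4.61 d into the next.
Elongation θ = 360° × 4.61/29.530 ≈ 56.2°.
Illuminated fraction = (1 − cos 56.2°)/2 = (1 − 0.556)/2 ≈ 0.222, so 22%.

22%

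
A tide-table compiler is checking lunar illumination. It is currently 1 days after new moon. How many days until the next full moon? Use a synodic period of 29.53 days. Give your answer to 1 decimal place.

Full moon is 0.5 of the way through the cycle: age 0.5 × 29.53 = 14.765 d.
That is 14.765 − 1 = 13.765 days ahead.

13.8 days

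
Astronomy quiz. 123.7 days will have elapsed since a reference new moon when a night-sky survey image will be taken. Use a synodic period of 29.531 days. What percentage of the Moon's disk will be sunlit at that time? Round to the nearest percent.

31%

123.7/29.531 = 4.189 lunations, so 4 complete cycles and 5.58 d into the next.
Phase angle: θ = 360°·(5.58 d)/(29.531 d) = 68.0°.
With cos θ = 0.375, the lit fraction is (1 − 0.375)/2 ≈ 0.312, so 31%.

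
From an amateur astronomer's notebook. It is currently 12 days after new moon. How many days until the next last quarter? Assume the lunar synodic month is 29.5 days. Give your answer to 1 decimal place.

10.1 days

Last quarter is 0.75 of the way through the cycle: age 0.75 × 29.5 = 22.125 d.
So 10.125 days remain (22.125 − 12).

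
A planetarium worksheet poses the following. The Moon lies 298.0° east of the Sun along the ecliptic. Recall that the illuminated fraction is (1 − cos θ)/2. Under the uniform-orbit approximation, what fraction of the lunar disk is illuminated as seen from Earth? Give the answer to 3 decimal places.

cos 298.0° = 0.469, so f = (1 − 0.469)/2 = 0.265.

0.265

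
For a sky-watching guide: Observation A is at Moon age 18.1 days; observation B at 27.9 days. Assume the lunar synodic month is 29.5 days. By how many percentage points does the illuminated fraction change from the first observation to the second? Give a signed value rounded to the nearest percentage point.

-85 percentage points

θ₁ = 360° × 18.1/29.5 = 220.9°, f₁ = (1 − cos θ₁)/2 = 0.878.
θ₂ = 360° × 27.9/29.5 = 340.5°, f₂ = (1 − cos θ₂)/2 = 0.029.
Change = f₂ − f₁ = -0.849 → -85 percentage points.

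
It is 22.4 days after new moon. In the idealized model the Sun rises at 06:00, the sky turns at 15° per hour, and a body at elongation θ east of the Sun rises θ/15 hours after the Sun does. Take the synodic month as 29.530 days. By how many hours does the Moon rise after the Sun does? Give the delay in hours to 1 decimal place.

Phase angle: θ = 360°·(22.4 d)/(29.530 d) = 273.1°.
At 15° of sky rotation per hour, 273.1° corresponds to a 18.21 h lag.
So the Moon rises 18.21 h after the Sun.

18.2 h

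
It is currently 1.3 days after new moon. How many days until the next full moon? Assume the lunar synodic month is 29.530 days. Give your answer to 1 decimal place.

13.5 days

Full moon occurs at elongation 180°, i.e. at age 29.530 × 180/360 = 14.765 d.
So 13.465 days remain (14.765 − 1.3).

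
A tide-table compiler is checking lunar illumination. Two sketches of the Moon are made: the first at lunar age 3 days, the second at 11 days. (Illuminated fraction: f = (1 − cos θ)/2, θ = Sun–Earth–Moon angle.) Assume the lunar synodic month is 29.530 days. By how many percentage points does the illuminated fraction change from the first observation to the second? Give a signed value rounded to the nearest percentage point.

+75 percentage points

θ₁ = 360° × 3/29.530 = 36.6°, f₁ = (1 − cos θ₁)/2 = 0.098.
θ₂ = 360° × 11/29.530 = 134.1°, f₂ = (1 − cos θ₂)/2 = 0.848.
Change = f₂ − f₁ = +0.750 → +75 percentage points.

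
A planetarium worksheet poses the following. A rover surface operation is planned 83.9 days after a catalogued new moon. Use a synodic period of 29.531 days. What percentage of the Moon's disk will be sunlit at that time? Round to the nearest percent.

23%

83.9 d spans 2 complete synodic months (2 × 29.531 = 59.06 d) plus 24.84 d.
Elongation θ = 360° × 24.84/29.531 ≈ 302.8°.
cos 302.8° = 0.542, so f = (1 − 0.542)/2 = 0.229, so 23%.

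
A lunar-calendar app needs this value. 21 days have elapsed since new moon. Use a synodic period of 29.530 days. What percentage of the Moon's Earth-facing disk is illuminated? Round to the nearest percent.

62%

Elongation θ = 360° × 21/29.530 ≈ 256.0°.
With cos θ = (-0.242), the lit fraction is (1 − (-0.242))/2 ≈ 0.621, so 62%.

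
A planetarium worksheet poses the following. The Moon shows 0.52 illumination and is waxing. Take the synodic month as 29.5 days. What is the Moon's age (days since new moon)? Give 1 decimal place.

7.6 days

Invert f = (1 − cos θ)/2 to get cos θ = 1 − 2(0.52) = -0.040, hence θ₀ = arccos -0.040 = 92.3°.
Before full moon the principal value applies: θ = 92.3°.
Age = 29.5 × 92.3°/360° ≈ 7.56 days.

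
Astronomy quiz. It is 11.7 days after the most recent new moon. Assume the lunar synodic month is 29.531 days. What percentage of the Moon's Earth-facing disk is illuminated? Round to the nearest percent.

90%

The Moon has covered 11.7/29.531 of its cycle, so θ ≈ 360° × 11.7/29.531 = 142.6°.
With cos θ = (-0.795), the lit fraction is (1 − (-0.795))/2 ≈ 0.897, so 90%.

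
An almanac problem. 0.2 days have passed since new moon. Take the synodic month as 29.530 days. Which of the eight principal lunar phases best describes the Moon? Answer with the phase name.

At 0.2/29.530 of the cycle, θ ≈ 2° — the new moon range.

new moon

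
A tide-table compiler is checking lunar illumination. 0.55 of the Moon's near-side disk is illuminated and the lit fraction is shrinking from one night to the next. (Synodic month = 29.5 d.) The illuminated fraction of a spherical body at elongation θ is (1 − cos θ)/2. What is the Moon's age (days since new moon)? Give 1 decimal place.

From f = (1 − cos θ)/2: cos θ = 1 − 2×0.55 = -0.100; arccos → 95.7°.
Waning ⇒ past full, so θ = 360° − 95.7° = 264.3°.
That fraction of the synodic month is 264.3/360 × 29.5 d ≈ 21.65 d.

21.7 days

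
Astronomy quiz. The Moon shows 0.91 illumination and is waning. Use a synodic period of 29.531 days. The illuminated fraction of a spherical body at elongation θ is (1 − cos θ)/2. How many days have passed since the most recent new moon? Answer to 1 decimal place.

Invert f = (1 − cos θ)/2 to get cos θ = 1 − 2(0.91) = -0.820, hence θ₀ = arccos -0.820 = 145.1°.
Since the Moon is past full (waning), take the reflex angle: θ = 360° − 145.1° = 214.9°.
That fraction of the synodic month is 214.9/360 × 29.531 d ≈ 17.63 d.

17.6 days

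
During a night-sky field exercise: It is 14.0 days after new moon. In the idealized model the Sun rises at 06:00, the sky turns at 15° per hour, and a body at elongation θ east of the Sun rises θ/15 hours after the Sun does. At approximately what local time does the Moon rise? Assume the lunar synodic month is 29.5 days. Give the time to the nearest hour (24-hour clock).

17:00

Phase angle: θ = 360°·(14.0 d)/(29.5 d) = 170.8°.
The Moon trails the Sun by θ/15 = 170.8/15 ≈ 11.39 hours.
06:00 + 11.39 h ≈ 17:23 → 17:00 to the nearest hour.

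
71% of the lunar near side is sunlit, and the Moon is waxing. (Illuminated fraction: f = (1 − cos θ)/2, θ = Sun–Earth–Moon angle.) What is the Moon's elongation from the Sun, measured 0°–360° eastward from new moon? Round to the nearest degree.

115°

From f = (1 − cos θ)/2: cos θ = 1 − 2×0.71 = -0.420; arccos → 114.8°.
The Moon is waxing (0°–180°), so θ = 114.8° directly.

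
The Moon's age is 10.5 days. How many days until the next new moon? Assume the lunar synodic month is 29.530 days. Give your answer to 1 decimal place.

One full lunation from the last new moon is 29.530 d; remaining = 29.530 − 10.5 = 19.030 d.

19.0 days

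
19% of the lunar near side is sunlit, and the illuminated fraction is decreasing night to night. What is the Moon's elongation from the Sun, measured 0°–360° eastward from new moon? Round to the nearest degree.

Invert f = (1 − cos θ)/2 to get cos θ = 1 − 2(0.19) = 0.620, hence θ₀ = arccos 0.620 = 51.7°.
Since the Moon is past full (waning), take the reflex angle: θ = 360° − 51.7° = 308.3°.

308°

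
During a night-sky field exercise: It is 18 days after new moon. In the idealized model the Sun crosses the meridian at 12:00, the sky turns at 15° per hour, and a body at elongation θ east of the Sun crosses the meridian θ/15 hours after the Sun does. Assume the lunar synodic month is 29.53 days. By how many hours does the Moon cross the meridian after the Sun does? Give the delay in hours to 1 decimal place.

Elongation θ = 360° × 18/29.53 ≈ 219.4°.
The Moon trails the Sun by θ/15 = 219.4/15 ≈ 14.63 hours.
So the Moon crosses the meridian 14.63 h after the Sun.

14.6 h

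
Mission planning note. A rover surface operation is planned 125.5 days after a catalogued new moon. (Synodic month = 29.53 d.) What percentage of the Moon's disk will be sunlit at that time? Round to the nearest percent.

125.5/29.53 = 4.250 lunations, so 4 complete cycles and 7.38 d into the next.
Phase angle: θ = 360°·(7.38 d)/(29.53 d) = 90.0°.
cos 90.0° = 0.001, so f = (1 − 0.001)/2 = 0.500, so 50%.

50%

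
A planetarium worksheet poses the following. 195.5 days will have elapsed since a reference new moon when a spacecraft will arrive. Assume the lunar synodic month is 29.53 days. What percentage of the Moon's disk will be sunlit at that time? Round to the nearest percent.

86%

195.5/29.53 = 6.620 lunations, so 6 complete cycles and 18.32 d into the next.
Elongation θ = 360° × 18.32/29.53 ≈ 223.3°.
With cos θ = (-0.727), the lit fraction is (1 − (-0.727))/2 ≈ 0.864, so 86%.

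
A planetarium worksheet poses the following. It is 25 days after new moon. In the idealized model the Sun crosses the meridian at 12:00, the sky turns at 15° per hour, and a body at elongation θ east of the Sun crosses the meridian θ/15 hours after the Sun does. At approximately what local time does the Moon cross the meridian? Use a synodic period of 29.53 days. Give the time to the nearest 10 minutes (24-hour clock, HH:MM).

08:20

Phase angle: θ = 360°·(25 d)/(29.53 d) = 304.8°.
Delay after the Sun = 304.8° / (15°/h) ≈ 20.32 h.
12:00 + 20.318 h ≈ 08:19 → 08:20 to the nearest ten minutes.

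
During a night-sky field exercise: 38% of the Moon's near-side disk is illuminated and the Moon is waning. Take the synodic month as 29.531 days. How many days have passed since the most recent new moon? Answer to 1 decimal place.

23.3 days

From f = (1 − cos θ)/2: cos θ = 1 − 2×0.38 = 0.240; arccos → 76.1°.
A waning Moon lies in 180°–360°, so θ = 360° − 76.1° = 283.9°.
That fraction of the synodic month is 283.9/360 × 29.531 d ≈ 23.29 d.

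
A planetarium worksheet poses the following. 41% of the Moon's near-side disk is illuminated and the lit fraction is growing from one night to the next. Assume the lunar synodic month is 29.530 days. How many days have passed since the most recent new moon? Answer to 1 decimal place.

cos θ = 1 − 2f = 0.180, giving a principal value of 79.6°.
Before full moon the principal value applies: θ = 79.6°.
Age = 29.530 × 79.6°/360° ≈ 6.53 days.

6.5 days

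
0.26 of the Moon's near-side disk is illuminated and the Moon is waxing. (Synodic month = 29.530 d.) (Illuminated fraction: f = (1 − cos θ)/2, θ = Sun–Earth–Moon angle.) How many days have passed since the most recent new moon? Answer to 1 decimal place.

cos θ = 1 − 2f = 0.480, giving a principal value of 61.3°.
Before full moon the principal value applies: θ = 61.3°.
Age = 29.530 × 61.3°/360° ≈ 5.03 days.

5.0 days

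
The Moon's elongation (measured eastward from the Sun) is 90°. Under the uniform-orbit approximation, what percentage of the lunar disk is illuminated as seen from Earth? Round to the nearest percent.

Half-versine of 90°: (1 − 0.000)/2 = 0.500, i.e. 50%.

50%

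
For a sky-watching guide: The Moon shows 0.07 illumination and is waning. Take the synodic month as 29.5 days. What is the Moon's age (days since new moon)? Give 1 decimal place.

Invert f = (1 − cos θ)/2 to get cos θ = 1 − 2(0.07) = 0.860, hence θ₀ = arccos 0.860 = 30.7°.
Since the Moon is past full (waning), take the reflex angle: θ = 360° − 30.7° = 329.3°.
Age = 29.5 × 329.3°/360° ≈ 26.99 days.

27.0 days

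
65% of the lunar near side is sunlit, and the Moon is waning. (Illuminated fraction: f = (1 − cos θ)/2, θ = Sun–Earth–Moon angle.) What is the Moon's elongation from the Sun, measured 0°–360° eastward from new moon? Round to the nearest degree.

cos θ = 1 − 2f = -0.300, giving a principal value of 107.5°.
A waning Moon lies in 180°–360°, so θ = 360° − 107.5° = 252.5°.

253°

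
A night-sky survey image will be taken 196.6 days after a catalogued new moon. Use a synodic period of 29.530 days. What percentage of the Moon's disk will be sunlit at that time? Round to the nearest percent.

77%

196.6 d spans 6 complete synodic months (6 × 29.530 = 177.18 d) plus 19.42 d.
The Moon has covered 19.42/29.530 of its cycle, so θ ≈ 360° × 19.42/29.530 = 236.7°.
Illuminated fraction = (1 − cos 236.7°)/2 = (1 − (-0.548))/2 ≈ 0.774, so 77%.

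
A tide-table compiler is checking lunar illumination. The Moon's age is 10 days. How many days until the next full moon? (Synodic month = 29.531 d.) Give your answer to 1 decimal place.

4.8 days

Full moon is 0.5 of the way through the cycle: age 0.5 × 29.531 = 14.765 d.
That is 14.765 − 10 = 4.765 days ahead.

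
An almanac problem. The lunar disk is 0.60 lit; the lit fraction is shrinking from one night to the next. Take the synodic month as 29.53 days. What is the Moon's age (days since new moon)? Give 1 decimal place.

cos θ = 1 − 2f = -0.200, giving a principal value of 101.5°.
Since the Moon is past full (waning), take the reflex angle: θ = 360° − 101.5° = 258.5°.
At 360°/29.53 d per day, 258.5° corresponds to 21.20 days.

21.2 days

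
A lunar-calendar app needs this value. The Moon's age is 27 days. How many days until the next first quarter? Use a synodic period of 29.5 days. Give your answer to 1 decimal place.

9.9 days

First quarter is 0.25 of the way through the cycle: age 0.25 × 29.5 = 7.375 d.
This lunation's first quarter (7.375 d) has passed, so add one period: 36.875 − 27 = 9.875 days.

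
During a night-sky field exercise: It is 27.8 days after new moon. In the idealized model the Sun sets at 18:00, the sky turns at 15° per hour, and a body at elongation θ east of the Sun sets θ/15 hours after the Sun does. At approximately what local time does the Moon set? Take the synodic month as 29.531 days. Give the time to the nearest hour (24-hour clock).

Phase angle: θ = 360°·(27.8 d)/(29.531 d) = 338.9°.
The Moon trails the Sun by θ/15 = 338.9/15 ≈ 22.59 hours.
18:00 + 22.59 h ≈ 16:36 → 17:00 to the nearest hour.

17:00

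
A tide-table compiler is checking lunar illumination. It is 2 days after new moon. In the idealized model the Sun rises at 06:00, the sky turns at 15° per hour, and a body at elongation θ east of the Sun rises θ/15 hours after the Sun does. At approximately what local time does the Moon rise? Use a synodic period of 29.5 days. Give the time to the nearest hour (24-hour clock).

08:00

The Moon has covered 2/29.5 of its cycle, so θ ≈ 360° × 2/29.5 = 24.4°.
The Moon trails the Sun by θ/15 = 24.4/15 ≈ 1.63 hours.
06:00 + 1.63 h ≈ 07:38 → 08:00 to the nearest hour.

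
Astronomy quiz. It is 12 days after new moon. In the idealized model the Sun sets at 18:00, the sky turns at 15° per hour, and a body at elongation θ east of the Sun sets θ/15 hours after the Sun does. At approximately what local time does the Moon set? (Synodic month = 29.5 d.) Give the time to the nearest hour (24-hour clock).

Elongation θ = 360° × 12/29.5 ≈ 146.4°.
Delay after the Sun = 146.4° / (15°/h) ≈ 9.76 h.
18:00 + 9.76 h ≈ 03:46 → 04:00 to the nearest hour.

04:00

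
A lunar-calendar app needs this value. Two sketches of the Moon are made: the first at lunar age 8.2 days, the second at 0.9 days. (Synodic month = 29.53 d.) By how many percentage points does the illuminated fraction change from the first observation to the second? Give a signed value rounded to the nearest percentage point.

First observation: θ = 360°·8.2/29.53 = 100.0°, so f = 0.587.
Second observation: θ = 11.0°, f = 0.009.
Δf = 0.009 − 0.587 = -0.577, i.e. -58 pp.

-58 percentage points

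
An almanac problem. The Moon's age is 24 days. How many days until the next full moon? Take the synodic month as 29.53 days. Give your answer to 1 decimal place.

Full moon occurs at elongation 180°, i.e. at age 29.53 × 180/360 = 14.765 d.
This lunation's full moon (14.765 d) has passed, so add one period: 44.295 − 24 = 20.295 days.

20.3 days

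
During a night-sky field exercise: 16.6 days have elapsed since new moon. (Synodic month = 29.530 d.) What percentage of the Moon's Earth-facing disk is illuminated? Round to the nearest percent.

96%

The Moon has covered 16.6/29.530 of its cycle, so θ ≈ 360° × 16.6/29.530 = 202.4°.
Illuminated fraction = (1 − cos 202.4°)/2 = (1 − (-0.925))/2 ≈ 0.962, so 96%.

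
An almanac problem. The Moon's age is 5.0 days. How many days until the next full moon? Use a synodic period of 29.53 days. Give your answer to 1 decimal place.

Full moon is 0.5 of the way through the cycle: age 0.5 × 29.53 = 14.765 d.
So 9.765 days remain (14.765 − 5.0).

9.8 days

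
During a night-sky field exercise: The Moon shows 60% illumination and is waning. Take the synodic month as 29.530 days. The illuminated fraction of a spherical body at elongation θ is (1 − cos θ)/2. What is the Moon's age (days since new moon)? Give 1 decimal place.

21.2 days

cos θ = 1 − 2f = -0.200, giving a principal value of 101.5°.
A waning Moon lies in 180°–360°, so θ = 360° − 101.5° = 258.5°.
That fraction of the synodic month is 258.5/360 × 29.530 d ≈ 21.20 d.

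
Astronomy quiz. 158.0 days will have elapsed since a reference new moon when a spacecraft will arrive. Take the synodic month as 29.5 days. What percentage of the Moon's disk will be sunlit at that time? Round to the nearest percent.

81%

Reduce mod P: 158.0 − 5×29.5 = 10.50 d into the current lunation.
The Moon has covered 10.50/29.5 of its cycle, so θ ≈ 360° × 10.50/29.5 = 128.1°.
Illuminated fraction = (1 − cos 128.1°)/2 = (1 − (-0.618))/2 ≈ 0.809, so 81%.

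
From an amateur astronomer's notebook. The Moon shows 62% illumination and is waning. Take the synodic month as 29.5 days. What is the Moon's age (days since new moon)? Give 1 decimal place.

Invert f = (1 − cos θ)/2 to get cos θ = 1 − 2(0.62) = -0.240, hence θ₀ = arccos -0.240 = 103.9°.
A waning Moon lies in 180°–360°, so θ = 360° − 103.9° = 256.1°.
That fraction of the synodic month is 256.1/360 × 29.5 d ≈ 20.99 d.

21.0 days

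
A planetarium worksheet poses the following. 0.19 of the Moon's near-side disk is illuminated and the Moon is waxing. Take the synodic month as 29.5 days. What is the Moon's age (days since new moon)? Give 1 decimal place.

4.2 days

cos θ = 1 − 2f = 0.620, giving a principal value of 51.7°.
Before full moon the principal value applies: θ = 51.7°.
That fraction of the synodic month is 51.7/360 × 29.5 d ≈ 4.24 d.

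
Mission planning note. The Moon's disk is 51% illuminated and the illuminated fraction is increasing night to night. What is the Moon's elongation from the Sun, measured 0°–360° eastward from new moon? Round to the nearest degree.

Invert f = (1 − cos θ)/2 to get cos θ = 1 − 2(0.51) = -0.020, hence θ₀ = arccos -0.020 = 91.1°.
Before full moon the principal value applies: θ = 91.1°.

91°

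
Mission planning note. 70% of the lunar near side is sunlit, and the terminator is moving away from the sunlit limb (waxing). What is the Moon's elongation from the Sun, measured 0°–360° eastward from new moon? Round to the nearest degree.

114°

cos θ = 1 − 2f = -0.400, giving a principal value of 113.6°.
Waxing ⇒ before full, so θ = 113.6°.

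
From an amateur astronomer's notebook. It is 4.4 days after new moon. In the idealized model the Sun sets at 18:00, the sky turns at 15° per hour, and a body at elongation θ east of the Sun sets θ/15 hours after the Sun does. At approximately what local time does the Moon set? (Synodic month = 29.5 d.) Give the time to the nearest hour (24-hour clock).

The Moon has covered 4.4/29.5 of its cycle, so θ ≈ 360° × 4.4/29.5 = 53.7°.
The Moon trails the Sun by θ/15 = 53.7/15 ≈ 3.58 hours.
18:00 + 3.58 h ≈ 21:35 → 22:00 to the nearest hour.

22:00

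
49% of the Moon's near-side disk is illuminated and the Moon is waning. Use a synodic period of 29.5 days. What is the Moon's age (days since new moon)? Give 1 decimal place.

Invert f = (1 − cos θ)/2 to get cos θ = 1 − 2(0.49) = 0.020, hence θ₀ = arccos 0.020 = 88.9°.
Since the Moon is past full (waning), take the reflex angle: θ = 360° − 88.9° = 271.1°.
At 360°/29.5 d per day, 271.1° corresponds to 22.22 days.

22.2 days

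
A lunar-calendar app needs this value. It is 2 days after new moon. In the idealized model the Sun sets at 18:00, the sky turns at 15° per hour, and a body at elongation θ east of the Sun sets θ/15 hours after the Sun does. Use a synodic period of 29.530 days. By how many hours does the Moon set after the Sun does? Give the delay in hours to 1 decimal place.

1.6 h

Elongation θ = 360° × 2/29.530 ≈ 24.4°.
Delay after the Sun = 24.4° / (15°/h) ≈ 1.63 h.
So the Moon sets 1.63 h after the Sun.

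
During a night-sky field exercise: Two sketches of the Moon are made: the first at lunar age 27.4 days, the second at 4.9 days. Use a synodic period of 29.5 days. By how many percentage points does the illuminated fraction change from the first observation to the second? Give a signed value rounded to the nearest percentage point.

+20 percentage points

First observation: θ = 360°·27.4/29.5 = 334.4°, so f = 0.049.
Second observation: θ = 59.8°, f = 0.248.
Δf = 0.248 − 0.049 = +0.199, i.e. +20 pp.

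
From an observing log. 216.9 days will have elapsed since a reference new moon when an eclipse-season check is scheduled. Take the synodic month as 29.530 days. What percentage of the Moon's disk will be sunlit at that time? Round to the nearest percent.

78%

Reduce mod P: 216.9 − 7×29.530 = 10.19 d into the current lunation.
Elongation θ = 360° × 10.19/29.530 ≈ 124.2°.
Illuminated fraction = (1 − cos 124.2°)/2 = (1 − (-0.562))/2 ≈ 0.781, so 78%.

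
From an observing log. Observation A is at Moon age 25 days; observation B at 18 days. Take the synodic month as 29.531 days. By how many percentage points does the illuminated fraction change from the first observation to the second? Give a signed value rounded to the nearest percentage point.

First observation: θ = 360°·25/29.531 = 304.8°, so f = 0.215.
Second observation: θ = 219.4°, f = 0.886.
Δf = 0.886 − 0.215 = +0.671, i.e. +67 pp.

+67 pp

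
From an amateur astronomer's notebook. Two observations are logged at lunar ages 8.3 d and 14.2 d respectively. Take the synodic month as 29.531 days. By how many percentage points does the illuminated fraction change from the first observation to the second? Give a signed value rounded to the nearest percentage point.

+40 pp

θ₁ = 360° × 8.3/29.531 = 101.2°, f₁ = (1 − cos θ₁)/2 = 0.597.
θ₂ = 360° × 14.2/29.531 = 173.1°, f₂ = (1 − cos θ₂)/2 = 0.996.
Change = f₂ − f₁ = +0.399 → +40 percentage points.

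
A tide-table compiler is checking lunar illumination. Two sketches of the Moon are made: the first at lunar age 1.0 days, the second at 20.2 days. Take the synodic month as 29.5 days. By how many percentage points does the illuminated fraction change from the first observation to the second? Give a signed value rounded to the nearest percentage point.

+69 pp

First observation: θ = 360°·1.0/29.5 = 12.2°, so f = 0.011.
Second observation: θ = 246.5°, f = 0.699.
Δf = 0.699 − 0.011 = +0.688, i.e. +69 pp.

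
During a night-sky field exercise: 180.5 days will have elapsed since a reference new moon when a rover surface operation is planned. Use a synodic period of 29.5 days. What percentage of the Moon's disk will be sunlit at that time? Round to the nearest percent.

13%

180.5/29.5 = 6.119 lunations, so 6 complete cycles and 3.50 d into the next.
Phase angle: θ = 360°·(3.50 d)/(29.5 d) = 42.7°.
With cos θ = 0.735, the lit fraction is (1 − 0.735)/2 ≈ 0.133, so 13%.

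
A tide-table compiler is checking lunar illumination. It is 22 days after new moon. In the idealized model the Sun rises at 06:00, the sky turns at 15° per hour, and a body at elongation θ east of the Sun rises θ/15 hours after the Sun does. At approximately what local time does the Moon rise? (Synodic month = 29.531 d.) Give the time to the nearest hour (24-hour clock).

00:00

Elongation θ = 360° × 22/29.531 ≈ 268.2°.
Delay after the Sun = 268.2° / (15°/h) ≈ 17.88 h.
06:00 + 17.88 h ≈ 23:53 → 00:00 to the nearest hour.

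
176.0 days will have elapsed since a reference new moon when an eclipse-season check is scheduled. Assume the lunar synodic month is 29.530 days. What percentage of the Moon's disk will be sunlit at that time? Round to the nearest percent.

Reduce mod P: 176.0 − 5×29.530 = 28.35 d into the current lunation.
Phase angle: θ = 360°·(28.35 d)/(29.530 d) = 345.6°.
Illuminated fraction = (1 − cos 345.6°)/2 = (1 − 0.969)/2 ≈ 0.016, so 2%.

2%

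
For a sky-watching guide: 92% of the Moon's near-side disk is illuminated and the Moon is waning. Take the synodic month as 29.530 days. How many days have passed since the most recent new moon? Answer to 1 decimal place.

17.5 days

Invert f = (1 − cos θ)/2 to get cos θ = 1 − 2(0.92) = -0.840, hence θ₀ = arccos -0.840 = 147.1°.
A waning Moon lies in 180°–360°, so θ = 360° − 147.1° = 212.9°.
Age = 29.530 × 212.9°/360° ≈ 17.46 days.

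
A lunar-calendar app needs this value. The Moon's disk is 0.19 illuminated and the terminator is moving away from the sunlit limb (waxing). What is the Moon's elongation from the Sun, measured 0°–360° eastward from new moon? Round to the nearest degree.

52°

From f = (1 − cos θ)/2: cos θ = 1 − 2×0.19 = 0.620; arccos → 51.7°.
Waxing ⇒ before full, so θ = 51.7°.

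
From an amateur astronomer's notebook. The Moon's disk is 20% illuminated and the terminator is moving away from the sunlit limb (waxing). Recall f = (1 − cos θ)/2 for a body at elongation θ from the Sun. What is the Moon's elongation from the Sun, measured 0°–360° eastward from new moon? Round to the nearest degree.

53°

Invert f = (1 − cos θ)/2 to get cos θ = 1 − 2(0.20) = 0.600, hence θ₀ = arccos 0.600 = 53.1°.
Before full moon the principal value applies: θ = 53.1°.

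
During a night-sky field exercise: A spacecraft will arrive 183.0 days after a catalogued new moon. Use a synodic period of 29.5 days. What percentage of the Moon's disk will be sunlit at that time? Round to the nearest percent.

183.0/29.5 = 6.203 lunations, so 6 complete cycles and 6.00 d into the next.
Phase angle: θ = 360°·(6.00 d)/(29.5 d) = 73.2°.
Illuminated fraction = (1 − cos 73.2°)/2 = (1 − 0.289)/2 ≈ 0.356, so 36%.

36%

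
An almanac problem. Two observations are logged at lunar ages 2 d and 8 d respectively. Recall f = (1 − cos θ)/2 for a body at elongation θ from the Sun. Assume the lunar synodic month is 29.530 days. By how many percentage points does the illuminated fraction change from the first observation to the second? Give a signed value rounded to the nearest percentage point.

+52 percentage points

First observation: θ = 360°·2/29.530 = 24.4°, so f = 0.045.
Second observation: θ = 97.5°, f = 0.566.
Δf = 0.566 − 0.045 = +0.521, i.e. +52 pp.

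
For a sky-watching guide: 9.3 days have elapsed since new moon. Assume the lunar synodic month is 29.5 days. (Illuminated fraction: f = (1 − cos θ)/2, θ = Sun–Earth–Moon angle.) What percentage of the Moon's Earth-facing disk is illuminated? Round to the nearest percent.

70%

Phase angle: θ = 360°·(9.3 d)/(29.5 d) = 113.5°.
cos 113.5° = (-0.399), so f = (1 − (-0.399))/2 = 0.699, so 70%.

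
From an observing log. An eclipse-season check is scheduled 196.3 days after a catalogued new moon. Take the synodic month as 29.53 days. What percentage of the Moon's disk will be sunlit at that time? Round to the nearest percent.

80%

196.3/29.53 = 6.647 lunations, so 6 complete cycles and 19.12 d into the next.
The Moon has covered 19.12/29.53 of its cycle, so θ ≈ 360° × 19.12/29.53 = 233.1°.
cos 233.1° = (-0.601), so f = (1 − (-0.601))/2 = 0.800, so 80%.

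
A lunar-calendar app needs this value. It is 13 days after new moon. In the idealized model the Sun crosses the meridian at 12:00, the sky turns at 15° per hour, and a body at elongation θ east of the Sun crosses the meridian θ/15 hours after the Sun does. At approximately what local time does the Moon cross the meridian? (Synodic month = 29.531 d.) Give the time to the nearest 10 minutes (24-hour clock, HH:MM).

22:30

The Moon has covered 13/29.531 of its cycle, so θ ≈ 360° × 13/29.531 = 158.5°.
Delay after the Sun = 158.5° / (15°/h) ≈ 10.57 h.
12:00 + 10.565 h ≈ 22:34 → 22:30 to the nearest ten minutes.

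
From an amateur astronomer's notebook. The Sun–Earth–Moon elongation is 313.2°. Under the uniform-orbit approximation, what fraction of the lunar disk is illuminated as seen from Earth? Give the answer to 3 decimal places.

Half-versine of 313.2°: (1 − 0.685)/2 = 0.158.

0.158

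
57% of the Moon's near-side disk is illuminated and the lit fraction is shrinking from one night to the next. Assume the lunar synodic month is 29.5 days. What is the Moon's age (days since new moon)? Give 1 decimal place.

Invert f = (1 − cos θ)/2 to get cos θ = 1 − 2(0.57) = -0.140, hence θ₀ = arccos -0.140 = 98.0°.
A waning Moon lies in 180°–360°, so θ = 360° − 98.0° = 262.0°.
At 360°/29.5 d per day, 262.0° corresponds to 21.47 days.

21.5 days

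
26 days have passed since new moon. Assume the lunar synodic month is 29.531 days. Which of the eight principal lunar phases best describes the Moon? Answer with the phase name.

waning crescent

θ ≈ 360° × 26/29.531 = 317°, which falls in the waning crescent sector.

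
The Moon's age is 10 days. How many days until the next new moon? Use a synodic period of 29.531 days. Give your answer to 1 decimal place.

19.5 days

One full lunation from the last new moon is 29.531 d; remaining = 29.531 − 10 = 19.531 d.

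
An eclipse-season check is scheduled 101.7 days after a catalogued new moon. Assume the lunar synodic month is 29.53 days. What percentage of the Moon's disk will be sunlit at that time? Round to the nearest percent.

Reduce mod P: 101.7 − 3×29.53 = 13.11 d into the current lunation.
Elongation θ = 360° × 13.11/29.53 ≈ 159.8°.
Illuminated fraction = (1 − cos 159.8°)/2 = (1 − (-0.939))/2 ≈ 0.969, so 97%.

97%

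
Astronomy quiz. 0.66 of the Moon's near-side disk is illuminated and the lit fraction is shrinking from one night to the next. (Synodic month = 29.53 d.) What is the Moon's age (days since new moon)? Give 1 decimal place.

20.6 days

cos θ = 1 − 2f = -0.320, giving a principal value of 108.7°.
Since the Moon is past full (waning), take the reflex angle: θ = 360° − 108.7° = 251.3°.
At 360°/29.53 d per day, 251.3° corresponds to 20.62 days.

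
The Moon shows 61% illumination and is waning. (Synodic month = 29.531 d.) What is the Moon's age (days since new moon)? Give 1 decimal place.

From f = (1 − cos θ)/2: cos θ = 1 − 2×0.61 = -0.220; arccos → 102.7°.
Waning ⇒ past full, so θ = 360° − 102.7° = 257.3°.
Age = 29.531 × 257.3°/360° ≈ 21.11 days.

21.1 days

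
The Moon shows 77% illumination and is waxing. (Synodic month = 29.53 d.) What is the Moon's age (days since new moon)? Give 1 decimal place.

10.1 days

Invert f = (1 − cos θ)/2 to get cos θ = 1 − 2(0.77) = -0.540, hence θ₀ = arccos -0.540 = 122.7°.
Waxing ⇒ before full, so θ = 122.7°.
Age = 29.53 × 122.7°/360° ≈ 10.06 days.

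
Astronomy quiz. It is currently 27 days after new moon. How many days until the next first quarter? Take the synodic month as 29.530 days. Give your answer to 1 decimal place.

First quarter is 0.25 of the way through the cycle: age 0.25 × 29.530 = 7.383 d.
This lunation's first quarter (7.383 d) has passed, so add one period: 36.913 − 27 = 9.913 days.

9.9 days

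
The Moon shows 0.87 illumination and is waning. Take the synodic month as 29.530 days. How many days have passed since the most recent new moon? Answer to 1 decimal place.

cos θ = 1 − 2f = -0.740, giving a principal value of 137.7°.
Since the Moon is past full (waning), take the reflex angle: θ = 360° − 137.7° = 222.3°.
That fraction of the synodic month is 222.3/360 × 29.530 d ≈ 18.23 d.

18.2 days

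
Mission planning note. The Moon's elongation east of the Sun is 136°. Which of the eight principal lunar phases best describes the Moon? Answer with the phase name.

The waxing gibbous sector spans roughly 112°–158°; 136° falls inside it.

waxing gibbous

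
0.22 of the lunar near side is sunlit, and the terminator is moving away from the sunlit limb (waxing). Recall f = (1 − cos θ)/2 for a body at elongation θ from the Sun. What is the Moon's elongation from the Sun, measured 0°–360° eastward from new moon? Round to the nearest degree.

From f = (1 − cos θ)/2: cos θ = 1 − 2×0.22 = 0.560; arccos → 55.9°.
The Moon is waxing (0°–180°), so θ = 55.9° directly.

56°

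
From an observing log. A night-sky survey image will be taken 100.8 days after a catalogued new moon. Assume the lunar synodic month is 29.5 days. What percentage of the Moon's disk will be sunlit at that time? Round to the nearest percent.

93%

100.8 d spans 3 complete synodic months (3 × 29.5 = 88.50 d) plus 12.30 d.
The Moon has covered 12.30/29.5 of its cycle, so θ ≈ 360° × 12.30/29.5 = 150.1°.
Illuminated fraction = (1 − cos 150.1°)/2 = (1 − (-0.867))/2 ≈ 0.933, so 93%.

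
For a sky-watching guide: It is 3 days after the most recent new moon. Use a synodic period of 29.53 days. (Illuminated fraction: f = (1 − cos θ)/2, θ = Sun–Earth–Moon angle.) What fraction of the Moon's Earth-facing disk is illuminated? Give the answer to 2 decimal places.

Elongation θ = 360° × 3/29.53 ≈ 36.6°.
cos 36.6° = 0.803, so f = (1 − 0.803)/2 = 0.098.

0.10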